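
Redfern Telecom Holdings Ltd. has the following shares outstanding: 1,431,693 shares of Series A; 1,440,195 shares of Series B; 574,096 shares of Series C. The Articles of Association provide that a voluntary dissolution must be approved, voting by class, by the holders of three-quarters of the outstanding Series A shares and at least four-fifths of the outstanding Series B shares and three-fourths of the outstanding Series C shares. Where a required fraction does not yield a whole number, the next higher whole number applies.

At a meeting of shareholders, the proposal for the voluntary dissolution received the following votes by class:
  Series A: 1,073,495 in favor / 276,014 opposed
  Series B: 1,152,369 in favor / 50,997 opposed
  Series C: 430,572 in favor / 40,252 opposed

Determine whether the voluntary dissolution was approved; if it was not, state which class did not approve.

Series A: 3/4 of 1431693 = 1073769.75, rounded up to 1073770; 1,073,770 required, 1,073,495 in favor — not approved.
Series B: 4/5 of 1440195 = 1152156; 1,152,156 required, 1,152,369 in favor — approved.
Series C: 3/4 of 574096 = 430572; 430,572 required, 430,572 in favor — approved.

Not approved — the Series A shares did not give the required vote.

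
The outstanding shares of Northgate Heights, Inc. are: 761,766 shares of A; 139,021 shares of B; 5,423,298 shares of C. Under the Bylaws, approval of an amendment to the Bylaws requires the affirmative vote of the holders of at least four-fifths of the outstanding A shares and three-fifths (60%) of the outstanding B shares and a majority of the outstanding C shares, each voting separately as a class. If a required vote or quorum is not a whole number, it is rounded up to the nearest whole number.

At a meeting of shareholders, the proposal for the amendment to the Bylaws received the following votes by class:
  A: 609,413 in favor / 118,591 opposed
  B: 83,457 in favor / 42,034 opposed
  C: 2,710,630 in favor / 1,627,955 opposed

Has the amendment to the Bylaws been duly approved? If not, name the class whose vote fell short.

A: 4/5 of 761766 = 609412.80, rounded up to 609413; 609,413 required, 609,413 in favor — approved.
B: 3/5 of 139021 = 83412.60, rounded up to 83413; 83,413 required, 83,457 in favor — approved.
C: a majority of 5423298 is 2711650; 2,711,650 required, 2,710,630 in favor — not approved.

Not approved — the C shares did not give the required vote.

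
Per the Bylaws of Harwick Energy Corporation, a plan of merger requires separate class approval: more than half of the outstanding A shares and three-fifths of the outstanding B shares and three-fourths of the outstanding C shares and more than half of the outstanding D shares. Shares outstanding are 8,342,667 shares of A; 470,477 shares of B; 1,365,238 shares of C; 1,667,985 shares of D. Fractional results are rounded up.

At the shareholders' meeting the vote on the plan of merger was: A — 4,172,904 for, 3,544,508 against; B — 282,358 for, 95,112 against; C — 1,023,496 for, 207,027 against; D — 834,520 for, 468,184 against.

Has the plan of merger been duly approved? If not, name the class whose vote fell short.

A: a majority of 8342667 is 4171334; 4,171,334 required, 4,172,904 in favor — approved.
B: 3/5 of 470477 = 282286.20, rounded up to 282287; 282,287 required, 282,358 in favor — approved.
C: 3/4 of 1365238 = 1023928.50, rounded up to 1023929; 1,023,929 required, 1,023,496 in favor — not approved.
D: a majority of 1667985 is 833993; 833,993 required, 834,520 in favor — approved.

Not approved — the C shares did not give the required vote.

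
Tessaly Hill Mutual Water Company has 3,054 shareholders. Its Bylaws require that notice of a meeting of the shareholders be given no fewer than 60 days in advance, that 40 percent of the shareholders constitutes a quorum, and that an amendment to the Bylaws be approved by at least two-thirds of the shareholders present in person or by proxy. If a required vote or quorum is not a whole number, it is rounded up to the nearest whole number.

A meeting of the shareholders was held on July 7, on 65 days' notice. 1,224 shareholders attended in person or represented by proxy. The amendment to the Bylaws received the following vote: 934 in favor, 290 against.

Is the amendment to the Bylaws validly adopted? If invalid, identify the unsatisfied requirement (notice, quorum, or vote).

Notice: 65 days given; 60 required. Satisfied.
Quorum: 40% of 3,054 = 1,221.60, rounded up to 1,222; 1,224 present. Satisfied.
Vote: requires two-thirds of those present (1,224); 2/3 of 1224 = 816, so 816 needed; 934 in favor. Satisfied.

Valid — all requirements satisfied.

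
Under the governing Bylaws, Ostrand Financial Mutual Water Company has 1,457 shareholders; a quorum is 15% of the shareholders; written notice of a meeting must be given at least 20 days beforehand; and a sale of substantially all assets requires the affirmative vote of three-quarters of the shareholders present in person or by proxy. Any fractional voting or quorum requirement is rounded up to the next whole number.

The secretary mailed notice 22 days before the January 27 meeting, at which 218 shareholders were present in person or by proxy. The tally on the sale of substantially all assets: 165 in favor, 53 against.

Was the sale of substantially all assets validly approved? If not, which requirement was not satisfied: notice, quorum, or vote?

Invalid — quorum requirement not satisfied.

Notice: 22 days given; 20 required. Satisfied.
Quorum: 15% of 1,457 = 218.55, rounded up to 219; 218 present. Not satisfied.
Vote: requires three-fourths of those present (218); 3/4 of 218 = 163.50, rounded up to 164, so 164 needed; 165 in favor. Satisfied.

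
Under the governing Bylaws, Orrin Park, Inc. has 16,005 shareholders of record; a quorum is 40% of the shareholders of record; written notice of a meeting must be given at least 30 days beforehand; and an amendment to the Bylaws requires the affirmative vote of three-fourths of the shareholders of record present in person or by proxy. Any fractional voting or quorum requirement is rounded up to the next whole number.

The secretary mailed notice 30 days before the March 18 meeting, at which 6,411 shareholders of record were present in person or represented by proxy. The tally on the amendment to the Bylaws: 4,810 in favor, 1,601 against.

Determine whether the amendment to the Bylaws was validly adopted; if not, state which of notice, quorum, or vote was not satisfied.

Valid — all requirements satisfied.

Notice: 30 days given; 30 required. Satisfied.
Quorum: 40% of 16,005 = 6,402; 6,411 present. Satisfied.
Vote: requires three-fourths of those present (6,411); 3/4 of 6411 = 4808.25, rounded up to 4809, so 4,809 needed; 4,810 in favor. Satisfied.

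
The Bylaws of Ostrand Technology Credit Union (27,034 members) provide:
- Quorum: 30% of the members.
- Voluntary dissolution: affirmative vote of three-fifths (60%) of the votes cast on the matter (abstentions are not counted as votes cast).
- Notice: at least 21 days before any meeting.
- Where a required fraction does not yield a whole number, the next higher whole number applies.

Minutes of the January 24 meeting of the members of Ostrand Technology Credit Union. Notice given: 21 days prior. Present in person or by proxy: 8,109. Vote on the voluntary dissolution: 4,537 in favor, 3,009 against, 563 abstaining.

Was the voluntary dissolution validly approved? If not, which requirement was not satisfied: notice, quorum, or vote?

Notice: 21 days given; 21 required. Satisfied.
Quorum: 30% of 27,034 = 8,110.20, rounded up to 8,111; 8,109 present. Not satisfied.
Vote: requires three-fifths of the votes cast (8,109 − 563 abstaining = 7,546); 3/5 of 7546 = 4527.60, rounded up to 4528, so 4,528 needed; 4,537 in favor. Satisfied.

Invalid — quorum requirement not satisfied.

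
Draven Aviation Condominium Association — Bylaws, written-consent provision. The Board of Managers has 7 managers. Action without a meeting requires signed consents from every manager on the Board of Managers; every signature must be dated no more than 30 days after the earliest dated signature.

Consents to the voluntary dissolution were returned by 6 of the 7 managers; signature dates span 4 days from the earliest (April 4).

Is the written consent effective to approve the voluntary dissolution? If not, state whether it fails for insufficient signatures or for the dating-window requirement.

Not effective — insufficient signatures.

Signatures required: all of 7 — unanimous means all 7, so 7 needed; 6 signed. Insufficient.
Dating window: the latest signature is 4 days after the earliest; the limit is 30 days. Within the window.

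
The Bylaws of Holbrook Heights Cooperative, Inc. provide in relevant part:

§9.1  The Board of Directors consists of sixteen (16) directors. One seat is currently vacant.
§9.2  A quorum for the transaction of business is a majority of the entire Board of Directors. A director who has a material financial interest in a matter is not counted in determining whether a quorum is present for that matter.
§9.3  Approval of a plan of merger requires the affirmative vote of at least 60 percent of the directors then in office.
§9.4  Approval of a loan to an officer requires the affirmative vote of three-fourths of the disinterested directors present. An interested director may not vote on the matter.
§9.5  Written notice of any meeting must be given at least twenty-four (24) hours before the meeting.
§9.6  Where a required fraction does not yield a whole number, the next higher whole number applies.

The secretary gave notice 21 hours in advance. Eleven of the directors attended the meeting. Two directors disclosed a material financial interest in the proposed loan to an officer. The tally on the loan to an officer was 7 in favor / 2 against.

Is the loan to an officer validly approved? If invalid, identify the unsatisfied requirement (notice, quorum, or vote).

Invalid — notice requirement not satisfied.

Notice: 21 hours given; 24 required (21 < 24). Not satisfied.
Quorum: 11 present, but the 2 interested directors do not count, leaving 9. Quorum is 9. Satisfied.
Vote: the loan to an officer requires three-fourths of the disinterested directors present (11 − 2 = 9). 3/4 of 9 = 6.75, rounded up to 7, so 7 affirmative votes are needed; 7 voted in favor. Satisfied.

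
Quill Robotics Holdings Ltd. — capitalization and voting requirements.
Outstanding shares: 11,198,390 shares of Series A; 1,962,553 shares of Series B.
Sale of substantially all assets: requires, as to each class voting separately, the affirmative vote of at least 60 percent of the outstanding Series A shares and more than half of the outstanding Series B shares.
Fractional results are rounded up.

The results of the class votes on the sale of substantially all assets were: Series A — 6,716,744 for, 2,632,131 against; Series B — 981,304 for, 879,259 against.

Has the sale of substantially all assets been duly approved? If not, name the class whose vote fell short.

Series A: 3/5 of 11198390 = 6719034; 6,719,034 required, 6,716,744 in favor — not approved.
Series B: a majority of 1962553 is 981277; 981,277 required, 981,304 in favor — approved.

Not approved — the Series A shares did not give the required vote.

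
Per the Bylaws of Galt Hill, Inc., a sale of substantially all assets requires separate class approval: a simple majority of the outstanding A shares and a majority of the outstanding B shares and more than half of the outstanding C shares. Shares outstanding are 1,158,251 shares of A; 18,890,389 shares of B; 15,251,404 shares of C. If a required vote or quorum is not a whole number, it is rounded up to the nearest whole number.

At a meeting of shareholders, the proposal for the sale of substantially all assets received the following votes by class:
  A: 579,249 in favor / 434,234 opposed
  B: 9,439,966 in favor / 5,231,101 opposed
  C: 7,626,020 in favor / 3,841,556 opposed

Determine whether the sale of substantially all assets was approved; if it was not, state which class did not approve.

Not approved — the B shares did not give the required vote.

A: a majority of 1158251 is 579126; 579,126 required, 579,249 in favor — approved.
B: a majority of 18890389 is 9445195; 9,445,195 required, 9,439,966 in favor — not approved.
C: a majority of 15251404 is 7625703; 7,625,703 required, 7,626,020 in favor — approved.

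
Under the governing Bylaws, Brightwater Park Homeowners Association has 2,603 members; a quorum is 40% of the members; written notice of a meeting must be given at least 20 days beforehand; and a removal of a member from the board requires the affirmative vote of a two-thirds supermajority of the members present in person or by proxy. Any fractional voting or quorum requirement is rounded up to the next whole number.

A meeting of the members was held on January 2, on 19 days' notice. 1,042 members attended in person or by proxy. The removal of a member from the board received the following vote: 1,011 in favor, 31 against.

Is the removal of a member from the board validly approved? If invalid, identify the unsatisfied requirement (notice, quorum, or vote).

Invalid — notice requirement not satisfied.

Notice: 19 days given; 20 required. Not satisfied.
Quorum: 40% of 2,603 = 1,041.20, rounded up to 1,042; 1,042 present. Satisfied.
Vote: requires two-thirds of those present (1,042); 2/3 of 1042 = 694.67, rounded up to 695, so 695 needed; 1,011 in favor. Satisfied.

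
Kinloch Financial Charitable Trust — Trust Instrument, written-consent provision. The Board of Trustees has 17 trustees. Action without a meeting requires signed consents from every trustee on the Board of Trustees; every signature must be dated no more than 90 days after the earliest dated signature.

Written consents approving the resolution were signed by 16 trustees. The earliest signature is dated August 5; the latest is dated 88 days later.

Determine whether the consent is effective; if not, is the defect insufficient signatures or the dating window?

Signatures required: the unanimous vote of 17 — unanimous means all 17, so 17 needed; 16 signed. Insufficient.
Dating window: the latest signature is 88 days after the earliest; the limit is 90 days. Within the window.

Not effective — insufficient signatures.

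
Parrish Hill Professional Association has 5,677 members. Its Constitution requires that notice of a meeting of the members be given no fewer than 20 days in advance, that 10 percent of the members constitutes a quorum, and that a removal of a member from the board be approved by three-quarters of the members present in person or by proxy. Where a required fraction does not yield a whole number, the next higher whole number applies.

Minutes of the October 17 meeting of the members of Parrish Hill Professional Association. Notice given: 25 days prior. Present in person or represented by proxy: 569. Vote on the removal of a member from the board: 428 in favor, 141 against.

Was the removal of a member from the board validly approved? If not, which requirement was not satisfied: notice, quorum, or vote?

Notice: 25 days given; 20 required. Satisfied.
Quorum: 10% of 5,677 = 567.70, rounded up to 568; 569 present. Satisfied.
Vote: requires three-fourths of those present (569); 3/4 of 569 = 426.75, rounded up to 427, so 427 needed; 428 in favor. Satisfied.

Valid — all requirements satisfied.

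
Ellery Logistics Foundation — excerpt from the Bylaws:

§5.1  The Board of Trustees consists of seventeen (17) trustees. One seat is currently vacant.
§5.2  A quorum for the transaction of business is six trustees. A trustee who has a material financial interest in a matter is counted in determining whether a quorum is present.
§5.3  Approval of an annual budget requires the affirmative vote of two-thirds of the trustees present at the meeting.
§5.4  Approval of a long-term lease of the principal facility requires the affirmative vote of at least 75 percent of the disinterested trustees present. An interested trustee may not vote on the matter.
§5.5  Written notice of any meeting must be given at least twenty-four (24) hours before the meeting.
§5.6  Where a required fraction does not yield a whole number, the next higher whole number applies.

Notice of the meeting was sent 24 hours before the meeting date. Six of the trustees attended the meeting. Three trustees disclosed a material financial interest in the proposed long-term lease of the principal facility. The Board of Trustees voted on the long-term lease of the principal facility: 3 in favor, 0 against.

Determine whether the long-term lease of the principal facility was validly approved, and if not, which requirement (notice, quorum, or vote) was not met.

Valid — all requirements satisfied.

Notice: 24 hours given; 24 required (24 ≥ 24). Satisfied.
Quorum: 6 present (interested trustees count toward quorum); quorum is 6. Satisfied.
Vote: the long-term lease of the principal facility requires three-fourths of the disinterested trustees present (6 − 3 = 3). 3/4 of 3 = 2.25, rounded up to 3, so 3 affirmative votes are needed; 3 voted in favor. Satisfied.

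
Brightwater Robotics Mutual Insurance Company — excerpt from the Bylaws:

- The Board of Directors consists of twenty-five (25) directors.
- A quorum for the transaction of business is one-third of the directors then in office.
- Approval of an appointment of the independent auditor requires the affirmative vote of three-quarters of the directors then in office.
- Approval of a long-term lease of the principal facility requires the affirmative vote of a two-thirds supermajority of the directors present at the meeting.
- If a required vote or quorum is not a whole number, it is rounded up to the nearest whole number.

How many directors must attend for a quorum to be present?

9

1/3 of 25 = 8.33, rounded up to 9.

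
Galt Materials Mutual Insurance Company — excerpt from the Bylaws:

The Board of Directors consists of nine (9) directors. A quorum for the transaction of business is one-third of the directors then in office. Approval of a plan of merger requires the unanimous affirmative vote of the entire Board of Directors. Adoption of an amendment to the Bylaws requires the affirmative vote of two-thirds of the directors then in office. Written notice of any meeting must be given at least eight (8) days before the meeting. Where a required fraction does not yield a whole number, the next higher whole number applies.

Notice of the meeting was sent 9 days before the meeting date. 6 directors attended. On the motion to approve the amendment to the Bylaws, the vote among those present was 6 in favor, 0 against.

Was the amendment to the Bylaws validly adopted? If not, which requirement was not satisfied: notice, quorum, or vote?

Notice: 9 days given; 8 required (9 ≥ 8). Satisfied.
Quorum: 6 present; quorum is 3. Satisfied.
Vote: the amendment to the Bylaws requires two-thirds of the directors then in office (9). 2/3 of 9 = 6, so 6 affirmative votes are needed; 6 voted in favor. Satisfied.

Valid — all requirements satisfied.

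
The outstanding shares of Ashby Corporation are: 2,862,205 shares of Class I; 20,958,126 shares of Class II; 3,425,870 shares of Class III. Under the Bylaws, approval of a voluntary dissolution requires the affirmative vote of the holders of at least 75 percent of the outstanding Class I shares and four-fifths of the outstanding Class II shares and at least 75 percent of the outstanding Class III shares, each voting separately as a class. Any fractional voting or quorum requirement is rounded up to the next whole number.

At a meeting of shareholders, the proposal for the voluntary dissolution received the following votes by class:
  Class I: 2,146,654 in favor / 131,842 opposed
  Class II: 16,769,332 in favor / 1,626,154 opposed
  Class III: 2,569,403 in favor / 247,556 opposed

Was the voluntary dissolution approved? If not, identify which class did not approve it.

Class I: 3/4 of 2862205 = 2146653.75, rounded up to 2146654; 2,146,654 required, 2,146,654 in favor — approved.
Class II: 4/5 of 20958126 = 16766500.80, rounded up to 16766501; 16,766,501 required, 16,769,332 in favor — approved.
Class III: 3/4 of 3425870 = 2569402.50, rounded up to 2569403; 2,569,403 required, 2,569,403 in favor — approved.

Approved — every class gave the required vote.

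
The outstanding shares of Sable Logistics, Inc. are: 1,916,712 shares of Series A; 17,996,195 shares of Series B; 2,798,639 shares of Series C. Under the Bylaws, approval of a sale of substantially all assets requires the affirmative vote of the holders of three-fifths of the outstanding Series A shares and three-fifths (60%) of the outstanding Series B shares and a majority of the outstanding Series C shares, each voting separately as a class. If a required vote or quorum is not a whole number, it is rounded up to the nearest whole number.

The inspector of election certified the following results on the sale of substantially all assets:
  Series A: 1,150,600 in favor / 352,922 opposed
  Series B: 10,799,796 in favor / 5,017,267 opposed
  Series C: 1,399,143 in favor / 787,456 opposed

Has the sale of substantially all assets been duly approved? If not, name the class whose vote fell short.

Series A: 3/5 of 1916712 = 1150027.20, rounded up to 1150028; 1,150,028 required, 1,150,600 in favor — approved.
Series B: 3/5 of 17996195 = 10797717; 10,797,717 required, 10,799,796 in favor — approved.
Series C: a majority of 2798639 is 1399320; 1,399,320 required, 1,399,143 in favor — not approved.

Not approved — the Series C shares did not give the required vote.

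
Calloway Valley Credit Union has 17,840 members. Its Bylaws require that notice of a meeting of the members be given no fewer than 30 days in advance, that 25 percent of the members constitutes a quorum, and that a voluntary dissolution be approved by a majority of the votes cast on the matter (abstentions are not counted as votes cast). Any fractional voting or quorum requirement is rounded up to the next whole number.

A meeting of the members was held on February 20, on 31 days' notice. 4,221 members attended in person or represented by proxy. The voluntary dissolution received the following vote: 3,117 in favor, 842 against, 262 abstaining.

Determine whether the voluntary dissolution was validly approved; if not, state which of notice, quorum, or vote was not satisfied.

Notice: 31 days given; 30 required. Satisfied.
Quorum: 25% of 17,840 = 4,460; 4,221 present. Not satisfied.
Vote: requires a majority of the votes cast (4,221 − 262 abstaining = 3,959); a majority of 3959 is 1980, so 1,980 needed; 3,117 in favor. Satisfied.

Invalid — quorum requirement not satisfied.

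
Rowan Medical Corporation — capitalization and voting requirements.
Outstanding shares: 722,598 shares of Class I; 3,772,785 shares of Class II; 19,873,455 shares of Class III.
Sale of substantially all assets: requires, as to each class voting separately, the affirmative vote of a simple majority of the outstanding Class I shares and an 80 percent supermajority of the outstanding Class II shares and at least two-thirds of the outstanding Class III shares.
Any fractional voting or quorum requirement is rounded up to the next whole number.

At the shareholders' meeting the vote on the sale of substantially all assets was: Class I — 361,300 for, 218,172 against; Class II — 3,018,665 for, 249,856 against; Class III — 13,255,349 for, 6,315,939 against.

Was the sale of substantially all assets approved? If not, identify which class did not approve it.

Class I: a majority of 722598 is 361300; 361,300 required, 361,300 in favor — approved.
Class II: 4/5 of 3772785 = 3018228; 3,018,228 required, 3,018,665 in favor — approved.
Class III: 2/3 of 19873455 = 13248970; 13,248,970 required, 13,255,349 in favor — approved.

Approved — every class gave the required vote.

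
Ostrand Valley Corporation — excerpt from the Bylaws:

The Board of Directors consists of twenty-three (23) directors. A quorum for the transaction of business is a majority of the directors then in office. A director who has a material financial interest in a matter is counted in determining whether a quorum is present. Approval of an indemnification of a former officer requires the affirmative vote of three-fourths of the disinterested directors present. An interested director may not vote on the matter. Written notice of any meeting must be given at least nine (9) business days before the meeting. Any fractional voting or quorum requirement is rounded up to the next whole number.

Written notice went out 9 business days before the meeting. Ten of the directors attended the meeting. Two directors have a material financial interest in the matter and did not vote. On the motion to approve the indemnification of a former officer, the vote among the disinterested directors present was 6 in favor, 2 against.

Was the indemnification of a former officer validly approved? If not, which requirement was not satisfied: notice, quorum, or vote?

Invalid — quorum requirement not satisfied.

Notice: 9 business days given; 9 required (9 ≥ 9). Satisfied.
Quorum: 10 present (interested directors count toward quorum); quorum is 12. Not satisfied.
Vote: the indemnification of a former officer requires three-fourths of the disinterested directors present (10 − 2 = 8). 3/4 of 8 = 6, so 6 affirmative votes are needed; 6 voted in favor. Satisfied. (Moot — without a quorum no business can be validly transacted.)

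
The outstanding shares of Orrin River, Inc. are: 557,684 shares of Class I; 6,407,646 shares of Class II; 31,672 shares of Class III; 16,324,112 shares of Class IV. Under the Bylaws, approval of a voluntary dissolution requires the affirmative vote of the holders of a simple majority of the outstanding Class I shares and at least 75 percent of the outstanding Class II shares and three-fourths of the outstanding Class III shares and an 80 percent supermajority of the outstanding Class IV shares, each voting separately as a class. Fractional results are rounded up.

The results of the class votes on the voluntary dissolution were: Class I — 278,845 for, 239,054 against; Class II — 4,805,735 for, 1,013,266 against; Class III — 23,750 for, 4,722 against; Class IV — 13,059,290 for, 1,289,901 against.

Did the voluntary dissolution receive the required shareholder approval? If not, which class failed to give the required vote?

Not approved — the Class III shares did not give the required vote.

Class I: a majority of 557684 is 278843; 278,843 required, 278,845 in favor — approved.
Class II: 3/4 of 6407646 = 4805734.50, rounded up to 4805735; 4,805,735 required, 4,805,735 in favor — approved.
Class III: 3/4 of 31672 = 23754; 23,754 required, 23,750 in favor — not approved.
Class IV: 4/5 of 16324112 = 13059289.60, rounded up to 13059290; 13,059,290 required, 13,059,290 in favor — approved.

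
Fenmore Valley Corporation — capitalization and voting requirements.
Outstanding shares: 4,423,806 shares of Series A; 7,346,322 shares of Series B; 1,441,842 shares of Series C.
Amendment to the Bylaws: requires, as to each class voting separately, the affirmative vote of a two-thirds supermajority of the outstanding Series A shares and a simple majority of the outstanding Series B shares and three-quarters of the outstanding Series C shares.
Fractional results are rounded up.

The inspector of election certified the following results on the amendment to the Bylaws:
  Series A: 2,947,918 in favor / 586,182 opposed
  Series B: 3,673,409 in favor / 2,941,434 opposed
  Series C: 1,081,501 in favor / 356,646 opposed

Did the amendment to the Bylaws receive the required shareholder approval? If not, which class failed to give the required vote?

Not approved — the Series A shares did not give the required vote.

Series A: 2/3 of 4423806 = 2949204; 2,949,204 required, 2,947,918 in favor — not approved.
Series B: a majority of 7346322 is 3673162; 3,673,162 required, 3,673,409 in favor — approved.
Series C: 3/4 of 1441842 = 1081381.50, rounded up to 1081382; 1,081,382 required, 1,081,501 in favor — approved.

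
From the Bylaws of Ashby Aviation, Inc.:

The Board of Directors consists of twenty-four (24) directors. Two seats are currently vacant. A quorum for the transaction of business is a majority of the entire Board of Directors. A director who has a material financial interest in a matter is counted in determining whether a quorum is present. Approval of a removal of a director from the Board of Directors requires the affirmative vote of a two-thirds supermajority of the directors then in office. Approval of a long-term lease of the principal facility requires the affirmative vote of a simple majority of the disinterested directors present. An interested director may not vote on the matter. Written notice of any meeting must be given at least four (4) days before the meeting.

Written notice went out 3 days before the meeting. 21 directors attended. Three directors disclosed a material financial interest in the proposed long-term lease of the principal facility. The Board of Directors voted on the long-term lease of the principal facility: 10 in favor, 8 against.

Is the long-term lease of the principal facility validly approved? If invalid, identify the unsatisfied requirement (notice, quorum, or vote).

Notice: 3 days given; 4 required (3 < 4). Not satisfied.
Quorum: 21 present (interested directors count toward quorum); quorum is 13. Satisfied.
Vote: the long-term lease of the principal facility requires a majority of the disinterested directors present (21 − 3 = 18). A majority of 18 is 10, so 10 affirmative votes are needed; 10 voted in favor. Satisfied.

Invalid — notice requirement not satisfied.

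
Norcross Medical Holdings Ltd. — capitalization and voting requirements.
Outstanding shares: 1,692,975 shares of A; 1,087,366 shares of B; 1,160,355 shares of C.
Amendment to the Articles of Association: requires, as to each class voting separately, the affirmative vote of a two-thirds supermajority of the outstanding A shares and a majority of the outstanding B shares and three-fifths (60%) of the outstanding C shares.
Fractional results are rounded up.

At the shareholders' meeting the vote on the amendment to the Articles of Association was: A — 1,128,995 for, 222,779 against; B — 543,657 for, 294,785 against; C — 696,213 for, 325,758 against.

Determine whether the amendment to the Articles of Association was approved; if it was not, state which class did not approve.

A: 2/3 of 1692975 = 1128650; 1,128,650 required, 1,128,995 in favor — approved.
B: a majority of 1087366 is 543684; 543,684 required, 543,657 in favor — not approved.
C: 3/5 of 1160355 = 696213; 696,213 required, 696,213 in favor — approved.

Not approved — the B shares did not give the required vote.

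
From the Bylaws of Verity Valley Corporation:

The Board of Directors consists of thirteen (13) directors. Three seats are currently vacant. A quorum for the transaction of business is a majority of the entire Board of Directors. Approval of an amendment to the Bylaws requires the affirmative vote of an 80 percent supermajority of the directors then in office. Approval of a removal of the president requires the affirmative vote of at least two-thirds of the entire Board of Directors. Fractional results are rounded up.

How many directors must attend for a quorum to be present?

7

A majority of 13 is 7.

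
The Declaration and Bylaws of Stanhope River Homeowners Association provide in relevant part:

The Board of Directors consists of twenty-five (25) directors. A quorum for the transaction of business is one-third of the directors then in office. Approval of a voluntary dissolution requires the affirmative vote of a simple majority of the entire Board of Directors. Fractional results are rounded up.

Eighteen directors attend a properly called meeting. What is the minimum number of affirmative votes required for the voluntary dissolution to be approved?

13

The voluntary dissolution requires a majority of the entire Board of Directors (25).
A majority of 25 is 13.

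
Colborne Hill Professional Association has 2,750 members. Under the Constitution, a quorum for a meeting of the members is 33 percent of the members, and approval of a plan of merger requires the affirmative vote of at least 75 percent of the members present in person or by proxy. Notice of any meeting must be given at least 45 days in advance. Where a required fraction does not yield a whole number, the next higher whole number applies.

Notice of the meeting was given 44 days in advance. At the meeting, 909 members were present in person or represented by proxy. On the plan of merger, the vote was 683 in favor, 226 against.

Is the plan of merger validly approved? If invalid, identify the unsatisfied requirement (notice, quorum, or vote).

Notice: 44 days given; 45 required. Not satisfied.
Quorum: 33% of 2,750 = 907.50, rounded up to 908; 909 present. Satisfied.
Vote: requires three-fourths of those present (909); 3/4 of 909 = 681.75, rounded up to 682, so 682 needed; 683 in favor. Satisfied.

Invalid — notice requirement not satisfied.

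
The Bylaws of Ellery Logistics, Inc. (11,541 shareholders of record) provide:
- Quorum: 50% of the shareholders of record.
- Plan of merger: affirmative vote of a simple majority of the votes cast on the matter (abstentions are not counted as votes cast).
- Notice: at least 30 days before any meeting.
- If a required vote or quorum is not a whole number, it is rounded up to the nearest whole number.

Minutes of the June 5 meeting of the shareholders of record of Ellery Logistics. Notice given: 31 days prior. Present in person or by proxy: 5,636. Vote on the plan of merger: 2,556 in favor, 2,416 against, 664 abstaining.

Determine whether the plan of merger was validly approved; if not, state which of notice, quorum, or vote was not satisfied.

Notice: 31 days given; 30 required. Satisfied.
Quorum: 50% of 11,541 = 5,770.50, rounded up to 5,771; 5,636 present. Not satisfied.
Vote: requires a majority of the votes cast (5,636 − 664 abstaining = 4,972); a majority of 4972 is 2487, so 2,487 needed; 2,556 in favor. Satisfied.

Invalid — quorum requirement not satisfied.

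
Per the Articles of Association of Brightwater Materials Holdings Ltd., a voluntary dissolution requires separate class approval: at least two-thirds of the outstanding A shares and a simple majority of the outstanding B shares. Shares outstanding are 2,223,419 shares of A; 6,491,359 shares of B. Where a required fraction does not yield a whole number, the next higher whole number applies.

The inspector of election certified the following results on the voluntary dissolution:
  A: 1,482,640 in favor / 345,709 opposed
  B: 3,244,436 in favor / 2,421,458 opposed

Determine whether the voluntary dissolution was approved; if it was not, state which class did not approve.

A: 2/3 of 2223419 = 1482279.33, rounded up to 1482280; 1,482,280 required, 1,482,640 in favor — approved.
B: a majority of 6491359 is 3245680; 3,245,680 required, 3,244,436 in favor — not approved.

Not approved — the B shares did not give the required vote.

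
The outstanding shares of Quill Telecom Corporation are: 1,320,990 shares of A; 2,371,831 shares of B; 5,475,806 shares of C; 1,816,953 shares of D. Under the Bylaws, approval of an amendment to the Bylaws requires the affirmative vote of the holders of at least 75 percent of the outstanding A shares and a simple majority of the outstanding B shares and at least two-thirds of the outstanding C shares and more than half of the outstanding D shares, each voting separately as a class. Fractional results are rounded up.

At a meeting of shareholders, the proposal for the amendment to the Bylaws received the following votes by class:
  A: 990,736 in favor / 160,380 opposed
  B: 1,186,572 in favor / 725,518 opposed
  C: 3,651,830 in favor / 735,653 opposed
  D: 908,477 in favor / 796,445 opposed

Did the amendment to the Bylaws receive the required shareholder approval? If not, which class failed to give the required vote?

A: 3/4 of 1320990 = 990742.50, rounded up to 990743; 990,743 required, 990,736 in favor — not approved.
B: a majority of 2371831 is 1185916; 1,185,916 required, 1,186,572 in favor — approved.
C: 2/3 of 5475806 = 3650537.33, rounded up to 3650538; 3,650,538 required, 3,651,830 in favor — approved.
D: a majority of 1816953 is 908477; 908,477 required, 908,477 in favor — approved.

Not approved — the A shares did not give the required vote.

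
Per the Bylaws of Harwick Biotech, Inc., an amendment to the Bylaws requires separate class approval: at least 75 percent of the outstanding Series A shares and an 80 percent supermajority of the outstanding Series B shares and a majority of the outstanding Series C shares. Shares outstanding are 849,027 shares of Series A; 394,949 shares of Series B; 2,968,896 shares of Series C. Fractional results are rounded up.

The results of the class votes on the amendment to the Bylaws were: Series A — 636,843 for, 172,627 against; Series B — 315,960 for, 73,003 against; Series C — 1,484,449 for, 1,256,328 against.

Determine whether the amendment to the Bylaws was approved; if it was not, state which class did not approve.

Series A: 3/4 of 849027 = 636770.25, rounded up to 636771; 636,771 required, 636,843 in favor — approved.
Series B: 4/5 of 394949 = 315959.20, rounded up to 315960; 315,960 required, 315,960 in favor — approved.
Series C: a majority of 2968896 is 1484449; 1,484,449 required, 1,484,449 in favor — approved.

Approved — every class gave the required vote.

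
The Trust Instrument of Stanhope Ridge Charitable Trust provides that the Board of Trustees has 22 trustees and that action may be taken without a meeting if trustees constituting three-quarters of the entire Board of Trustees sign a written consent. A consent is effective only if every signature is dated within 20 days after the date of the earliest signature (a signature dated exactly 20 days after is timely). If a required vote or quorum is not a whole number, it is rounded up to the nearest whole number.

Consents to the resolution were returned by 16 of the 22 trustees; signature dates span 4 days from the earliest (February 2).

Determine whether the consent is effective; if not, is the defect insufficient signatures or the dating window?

Signatures required: three-quarters of 22 — 3/4 of 22 = 16.50, rounded up to 17, so 17 needed; 16 signed. Insufficient.
Dating window: the latest signature is 4 days after the earliest; the limit is 20 days. Within the window.

Not effective — insufficient signatures.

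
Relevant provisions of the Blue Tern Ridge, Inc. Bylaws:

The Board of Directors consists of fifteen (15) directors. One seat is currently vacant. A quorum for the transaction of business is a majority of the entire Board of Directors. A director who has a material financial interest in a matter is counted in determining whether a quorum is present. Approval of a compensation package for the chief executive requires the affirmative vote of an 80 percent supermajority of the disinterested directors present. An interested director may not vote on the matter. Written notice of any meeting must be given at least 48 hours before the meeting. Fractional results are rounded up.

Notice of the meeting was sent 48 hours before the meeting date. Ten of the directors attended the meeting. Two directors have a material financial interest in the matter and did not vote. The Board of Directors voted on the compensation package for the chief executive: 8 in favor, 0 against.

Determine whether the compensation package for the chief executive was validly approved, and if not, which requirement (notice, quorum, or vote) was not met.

Valid — all requirements satisfied.

Notice: 48 hours given; 48 required (48 ≥ 48). Satisfied.
Quorum: 10 present (interested directors count toward quorum); quorum is 8. Satisfied.
Vote: the compensation package for the chief executive requires four-fifths of the disinterested directors present (10 − 2 = 8). 4/5 of 8 = 6.40, rounded up to 7, so 7 affirmative votes are needed; 8 voted in favor. Satisfied.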